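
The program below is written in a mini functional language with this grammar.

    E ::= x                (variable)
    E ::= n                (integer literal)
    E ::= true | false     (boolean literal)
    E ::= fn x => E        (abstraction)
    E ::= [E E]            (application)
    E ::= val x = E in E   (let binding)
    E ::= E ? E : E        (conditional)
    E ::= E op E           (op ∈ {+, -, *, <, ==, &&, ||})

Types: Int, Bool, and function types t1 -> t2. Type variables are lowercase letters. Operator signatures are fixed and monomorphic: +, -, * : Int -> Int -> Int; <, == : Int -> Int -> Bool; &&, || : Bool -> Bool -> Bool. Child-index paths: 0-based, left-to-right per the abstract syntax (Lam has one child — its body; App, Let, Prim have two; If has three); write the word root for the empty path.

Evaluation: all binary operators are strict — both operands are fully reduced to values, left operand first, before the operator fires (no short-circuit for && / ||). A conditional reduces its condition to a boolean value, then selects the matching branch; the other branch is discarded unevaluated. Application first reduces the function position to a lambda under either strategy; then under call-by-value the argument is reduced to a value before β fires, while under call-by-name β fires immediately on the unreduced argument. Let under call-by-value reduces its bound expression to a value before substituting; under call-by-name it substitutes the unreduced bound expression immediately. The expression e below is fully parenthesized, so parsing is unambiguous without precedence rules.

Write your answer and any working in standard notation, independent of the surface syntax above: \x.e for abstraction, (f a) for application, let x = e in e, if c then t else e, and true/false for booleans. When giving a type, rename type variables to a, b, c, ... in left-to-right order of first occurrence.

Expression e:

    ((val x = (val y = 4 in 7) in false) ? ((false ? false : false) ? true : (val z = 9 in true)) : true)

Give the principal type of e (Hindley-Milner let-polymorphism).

Trace:
let y : Int
let x : Int
  unify Bool ~ Bool
  unify Bool ~ Bool
  unify Bool ~ Bool
  unify Bool ~ Bool
let z : Int
  unify Bool ~ Bool
  unify Bool ~ Bool

Answer: Bool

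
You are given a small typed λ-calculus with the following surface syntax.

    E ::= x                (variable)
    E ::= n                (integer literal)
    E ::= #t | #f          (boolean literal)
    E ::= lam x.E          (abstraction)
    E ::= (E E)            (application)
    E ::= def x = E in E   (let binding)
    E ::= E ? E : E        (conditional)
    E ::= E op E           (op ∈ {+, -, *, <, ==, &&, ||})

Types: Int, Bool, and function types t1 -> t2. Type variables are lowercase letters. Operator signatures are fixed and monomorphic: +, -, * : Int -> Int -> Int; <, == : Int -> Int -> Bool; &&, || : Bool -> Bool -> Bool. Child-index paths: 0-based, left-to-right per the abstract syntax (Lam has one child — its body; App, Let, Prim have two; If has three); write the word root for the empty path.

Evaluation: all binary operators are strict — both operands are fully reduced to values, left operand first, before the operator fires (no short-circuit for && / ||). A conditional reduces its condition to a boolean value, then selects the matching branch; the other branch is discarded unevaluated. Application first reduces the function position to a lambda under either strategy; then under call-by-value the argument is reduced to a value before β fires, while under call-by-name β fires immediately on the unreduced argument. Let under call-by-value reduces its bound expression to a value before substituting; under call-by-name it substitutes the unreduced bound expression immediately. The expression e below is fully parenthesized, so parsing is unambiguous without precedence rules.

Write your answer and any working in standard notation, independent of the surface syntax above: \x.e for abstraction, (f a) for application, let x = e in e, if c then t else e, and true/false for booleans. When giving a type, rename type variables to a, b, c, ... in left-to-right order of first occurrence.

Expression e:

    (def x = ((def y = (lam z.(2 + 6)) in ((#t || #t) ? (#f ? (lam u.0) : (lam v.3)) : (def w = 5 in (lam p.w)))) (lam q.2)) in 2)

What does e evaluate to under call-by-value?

Working:
step 0: (let x = ((let y = (\z.(2 + 6)) in (if (true || true) then (if false then (\u.0) else (\v.3)) else (let w = 5 in (\p.w)))) (\q.2)) in 2)
step 1: [let@0.0] (let x = ((if (true || true) then (if false then (\u.0) else (\v.3)) else (let w = 5 in (\p.w))) (\q.2)) in 2)
step 2: [delta@0.0.0] (let x = ((if true then (if false then (\u.0) else (\v.3)) else (let w = 5 in (\p.w))) (\q.2)) in 2)
step 3: [if@0.0] (let x = ((if false then (\u.0) else (\v.3)) (\q.2)) in 2)
step 4: [if@0.0] (let x = ((\v.3) (\q.2)) in 2)
step 5: [beta@0] (let x = 3 in 2)
step 6: [let@root] 2

Answer: 2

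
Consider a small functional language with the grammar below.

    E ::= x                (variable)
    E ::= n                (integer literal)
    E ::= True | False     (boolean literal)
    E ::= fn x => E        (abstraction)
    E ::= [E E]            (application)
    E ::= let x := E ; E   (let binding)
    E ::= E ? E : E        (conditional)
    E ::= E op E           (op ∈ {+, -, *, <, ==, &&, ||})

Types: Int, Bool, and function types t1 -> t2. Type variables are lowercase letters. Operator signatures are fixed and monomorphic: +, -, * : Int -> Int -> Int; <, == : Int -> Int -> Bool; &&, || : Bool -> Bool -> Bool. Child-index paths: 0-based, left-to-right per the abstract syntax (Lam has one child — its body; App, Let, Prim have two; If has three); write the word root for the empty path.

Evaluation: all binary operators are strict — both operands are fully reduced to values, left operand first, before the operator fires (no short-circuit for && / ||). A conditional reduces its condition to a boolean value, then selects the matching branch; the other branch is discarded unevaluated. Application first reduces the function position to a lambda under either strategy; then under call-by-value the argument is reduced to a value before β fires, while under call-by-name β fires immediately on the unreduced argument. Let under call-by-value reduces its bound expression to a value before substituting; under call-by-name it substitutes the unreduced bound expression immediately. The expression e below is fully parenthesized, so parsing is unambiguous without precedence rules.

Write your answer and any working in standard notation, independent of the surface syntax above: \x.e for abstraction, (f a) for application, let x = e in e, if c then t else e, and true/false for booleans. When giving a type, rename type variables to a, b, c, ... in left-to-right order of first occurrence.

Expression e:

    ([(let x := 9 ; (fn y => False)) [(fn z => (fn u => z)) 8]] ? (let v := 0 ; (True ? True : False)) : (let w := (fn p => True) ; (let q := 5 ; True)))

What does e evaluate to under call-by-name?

Derivation:
step 0: (if ((let x = 9 in (\y.false)) ((\z.(\u.z)) 8)) then (let v = 0 in (if true then true else false)) else (let w = (\p.true) in (let q = 5 in true)))
step 1: [let@0.0] (if ((\y.false) ((\z.(\u.z)) 8)) then (let v = 0 in (if true then true else false)) else (let w = (\p.true) in (let q = 5 in true)))
step 2: [beta@0] (if false then (let v = 0 in (if true then true else false)) else (let w = (\p.true) in (let q = 5 in true)))
step 3: [if@root] (let w = (\p.true) in (let q = 5 in true))
step 4: [let@root] (let q = 5 in true)
step 5: [let@root] true

Answer: true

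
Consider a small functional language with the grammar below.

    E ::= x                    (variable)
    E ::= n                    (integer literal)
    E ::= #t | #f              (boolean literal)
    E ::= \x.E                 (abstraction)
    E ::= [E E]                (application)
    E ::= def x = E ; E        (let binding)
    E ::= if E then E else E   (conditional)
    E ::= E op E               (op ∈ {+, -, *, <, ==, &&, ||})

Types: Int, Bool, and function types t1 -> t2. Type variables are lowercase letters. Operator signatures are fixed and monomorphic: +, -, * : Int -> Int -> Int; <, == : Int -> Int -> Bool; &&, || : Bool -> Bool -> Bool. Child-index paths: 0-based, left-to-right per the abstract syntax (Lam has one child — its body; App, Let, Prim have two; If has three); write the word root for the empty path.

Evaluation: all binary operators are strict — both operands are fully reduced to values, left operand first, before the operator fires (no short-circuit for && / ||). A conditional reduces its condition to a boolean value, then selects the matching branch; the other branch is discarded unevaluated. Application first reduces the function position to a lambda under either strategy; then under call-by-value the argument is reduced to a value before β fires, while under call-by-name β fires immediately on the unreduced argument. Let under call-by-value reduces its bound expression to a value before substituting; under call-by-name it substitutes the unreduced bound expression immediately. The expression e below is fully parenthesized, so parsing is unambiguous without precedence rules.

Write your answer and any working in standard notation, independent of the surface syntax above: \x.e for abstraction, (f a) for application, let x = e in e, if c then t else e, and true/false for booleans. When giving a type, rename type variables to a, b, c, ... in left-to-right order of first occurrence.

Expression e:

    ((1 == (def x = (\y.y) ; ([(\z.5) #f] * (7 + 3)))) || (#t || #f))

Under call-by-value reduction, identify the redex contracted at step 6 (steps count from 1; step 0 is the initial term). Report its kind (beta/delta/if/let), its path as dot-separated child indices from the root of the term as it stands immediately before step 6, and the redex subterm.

Answer: delta at 1 : (true || false)

Trace:
step 0: ((1 == (let x = (\y.y) in (((\z.5) false) * (7 + 3)))) || (true || false))
step 1: [let@0.1] ((1 == (((\z.5) false) * (7 + 3))) || (true || false))
step 2: [beta@0.1.0] ((1 == (5 * (7 + 3))) || (true || false))
step 3: [delta@0.1.1] ((1 == (5 * 10)) || (true || false))
step 4: [delta@0.1] ((1 == 50) || (true || false))
step 5: [delta@0] (false || (true || false))
step 6: [delta@1] (false || true)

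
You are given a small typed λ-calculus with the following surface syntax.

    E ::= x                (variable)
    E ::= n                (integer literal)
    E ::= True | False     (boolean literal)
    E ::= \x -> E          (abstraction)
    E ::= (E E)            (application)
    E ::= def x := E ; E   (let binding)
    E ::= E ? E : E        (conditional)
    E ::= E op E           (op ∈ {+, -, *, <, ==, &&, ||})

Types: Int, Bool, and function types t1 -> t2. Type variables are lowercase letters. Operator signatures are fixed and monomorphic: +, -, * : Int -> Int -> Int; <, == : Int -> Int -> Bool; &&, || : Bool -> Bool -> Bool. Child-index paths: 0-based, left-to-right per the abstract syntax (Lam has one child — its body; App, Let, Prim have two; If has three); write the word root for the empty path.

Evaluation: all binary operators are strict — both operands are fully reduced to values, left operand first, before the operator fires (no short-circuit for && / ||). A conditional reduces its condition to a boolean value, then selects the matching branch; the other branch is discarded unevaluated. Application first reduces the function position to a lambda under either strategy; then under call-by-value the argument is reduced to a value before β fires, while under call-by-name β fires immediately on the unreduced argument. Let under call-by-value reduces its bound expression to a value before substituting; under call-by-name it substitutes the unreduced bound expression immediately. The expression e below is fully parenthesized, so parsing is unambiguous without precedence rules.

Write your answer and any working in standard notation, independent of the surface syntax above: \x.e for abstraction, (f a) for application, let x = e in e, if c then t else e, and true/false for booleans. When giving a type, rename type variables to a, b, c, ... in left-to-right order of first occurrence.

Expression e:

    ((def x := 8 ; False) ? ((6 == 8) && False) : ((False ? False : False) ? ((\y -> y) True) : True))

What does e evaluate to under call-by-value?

Answer: true

Working:
step 0: (if (let x = 8 in false) then ((6 == 8) && false) else (if (if false then false else false) then ((\y.y) true) else true))
step 1: [let@0] (if false then ((6 == 8) && false) else (if (if false then false else false) then ((\y.y) true) else true))
step 2: [if@root] (if (if false then false else false) then ((\y.y) true) else true)
step 3: [if@0] (if false then ((\y.y) true) else true)
step 4: [if@root] true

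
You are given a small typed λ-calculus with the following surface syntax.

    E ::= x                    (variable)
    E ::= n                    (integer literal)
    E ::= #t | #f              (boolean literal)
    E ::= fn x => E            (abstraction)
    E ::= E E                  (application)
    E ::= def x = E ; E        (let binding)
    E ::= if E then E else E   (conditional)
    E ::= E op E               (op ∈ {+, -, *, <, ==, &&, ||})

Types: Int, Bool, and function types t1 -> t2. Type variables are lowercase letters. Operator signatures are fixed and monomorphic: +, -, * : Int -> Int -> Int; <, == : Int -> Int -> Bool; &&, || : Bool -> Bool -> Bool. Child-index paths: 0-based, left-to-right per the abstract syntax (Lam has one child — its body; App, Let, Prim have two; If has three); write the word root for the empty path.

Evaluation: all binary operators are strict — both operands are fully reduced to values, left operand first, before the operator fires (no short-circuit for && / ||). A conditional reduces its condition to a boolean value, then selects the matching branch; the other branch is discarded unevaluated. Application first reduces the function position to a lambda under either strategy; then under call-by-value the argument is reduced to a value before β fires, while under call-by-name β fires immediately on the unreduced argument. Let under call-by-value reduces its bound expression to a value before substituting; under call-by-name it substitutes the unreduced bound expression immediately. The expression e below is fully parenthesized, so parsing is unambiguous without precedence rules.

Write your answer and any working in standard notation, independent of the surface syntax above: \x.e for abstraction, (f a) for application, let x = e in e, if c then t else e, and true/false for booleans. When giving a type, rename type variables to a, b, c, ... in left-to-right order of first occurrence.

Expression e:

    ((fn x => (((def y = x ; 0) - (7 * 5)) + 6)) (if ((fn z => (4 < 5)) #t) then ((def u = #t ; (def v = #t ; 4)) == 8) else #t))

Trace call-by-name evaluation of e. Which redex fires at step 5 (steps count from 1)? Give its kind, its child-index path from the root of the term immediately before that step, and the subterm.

Working:
step 0: ((\x.(((let y = x in 0) - (7 * 5)) + 6)) (if ((\z.(4 < 5)) true) then ((let u = true in (let v = true in 4)) == 8) else true))
step 1: [beta@root] (((let y = (if ((\z.(4 < 5)) true) then ((let u = true in (let v = true in 4)) == 8) else true) in 0) - (7 * 5)) + 6)
step 2: [let@0.0] ((0 - (7 * 5)) + 6)
step 3: [delta@0.1] ((0 - 35) + 6)
step 4: [delta@0] (-35 + 6)
step 5: [delta@root] -29

Answer: delta at root : (-35 + 6)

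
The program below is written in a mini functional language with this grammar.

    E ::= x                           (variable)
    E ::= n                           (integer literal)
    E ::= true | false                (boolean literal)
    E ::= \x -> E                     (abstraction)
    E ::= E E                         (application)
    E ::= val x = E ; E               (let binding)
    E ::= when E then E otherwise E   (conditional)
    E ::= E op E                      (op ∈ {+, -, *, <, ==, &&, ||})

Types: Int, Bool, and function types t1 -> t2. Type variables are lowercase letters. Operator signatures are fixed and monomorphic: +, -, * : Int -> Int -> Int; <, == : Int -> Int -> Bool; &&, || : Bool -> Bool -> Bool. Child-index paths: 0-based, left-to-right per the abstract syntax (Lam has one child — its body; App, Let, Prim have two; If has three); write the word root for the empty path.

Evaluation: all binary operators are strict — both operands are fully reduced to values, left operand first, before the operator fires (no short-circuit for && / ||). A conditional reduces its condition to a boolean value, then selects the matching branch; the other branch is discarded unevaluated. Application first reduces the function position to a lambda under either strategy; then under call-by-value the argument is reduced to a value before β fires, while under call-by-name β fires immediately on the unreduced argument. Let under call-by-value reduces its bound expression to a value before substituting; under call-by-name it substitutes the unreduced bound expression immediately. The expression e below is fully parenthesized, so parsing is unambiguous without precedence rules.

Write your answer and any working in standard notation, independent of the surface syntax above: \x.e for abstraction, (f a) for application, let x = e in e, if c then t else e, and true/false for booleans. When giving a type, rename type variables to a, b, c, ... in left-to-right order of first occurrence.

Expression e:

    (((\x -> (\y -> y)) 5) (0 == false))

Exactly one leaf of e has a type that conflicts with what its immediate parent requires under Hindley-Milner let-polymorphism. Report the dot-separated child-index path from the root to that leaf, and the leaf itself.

Derivation:
y : b
\y._ : b -> b
\x._ : a -> b -> b
  unify a -> b -> b ~ Int -> c
  unify a ~ Int
  unify b -> b ~ c
_ _ : b -> b
  unify Int ~ Int
  unify Bool ~ Int
  FAIL: mismatch Bool ~ Int

Answer: 1.1 : false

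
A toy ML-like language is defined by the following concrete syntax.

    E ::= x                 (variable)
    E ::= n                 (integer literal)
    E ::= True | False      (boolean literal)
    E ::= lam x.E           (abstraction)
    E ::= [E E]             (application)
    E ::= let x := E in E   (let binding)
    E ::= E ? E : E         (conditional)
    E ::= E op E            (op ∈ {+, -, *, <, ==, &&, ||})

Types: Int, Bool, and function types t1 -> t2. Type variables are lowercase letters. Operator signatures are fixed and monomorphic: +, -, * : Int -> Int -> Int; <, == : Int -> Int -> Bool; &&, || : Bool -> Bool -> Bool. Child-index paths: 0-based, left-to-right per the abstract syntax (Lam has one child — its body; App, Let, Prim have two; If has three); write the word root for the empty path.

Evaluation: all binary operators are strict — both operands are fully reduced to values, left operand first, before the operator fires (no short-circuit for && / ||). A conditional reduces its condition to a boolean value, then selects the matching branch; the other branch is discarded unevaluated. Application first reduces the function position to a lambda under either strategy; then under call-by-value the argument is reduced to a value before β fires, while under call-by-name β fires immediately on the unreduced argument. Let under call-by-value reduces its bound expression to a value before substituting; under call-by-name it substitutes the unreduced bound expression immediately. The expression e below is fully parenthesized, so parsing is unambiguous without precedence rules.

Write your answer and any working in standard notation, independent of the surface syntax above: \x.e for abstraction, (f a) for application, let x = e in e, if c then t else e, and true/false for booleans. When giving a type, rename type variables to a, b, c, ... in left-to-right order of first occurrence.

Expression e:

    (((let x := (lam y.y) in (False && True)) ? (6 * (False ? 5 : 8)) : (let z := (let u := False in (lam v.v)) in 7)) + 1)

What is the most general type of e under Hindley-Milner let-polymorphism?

Working:
y : a
\y._ : a -> a
let x : forall. a -> a
  unify Bool ~ Bool
  unify Bool ~ Bool
  unify Bool ~ Bool
  unify Int ~ Int
  unify Bool ~ Bool
  unify Int ~ Int
  unify Int ~ Int
let u : Bool
v : b
\v._ : b -> b
let z : forall. b -> b
  unify Int ~ Int
  unify Int ~ Int
  unify Int ~ Int

Answer: Int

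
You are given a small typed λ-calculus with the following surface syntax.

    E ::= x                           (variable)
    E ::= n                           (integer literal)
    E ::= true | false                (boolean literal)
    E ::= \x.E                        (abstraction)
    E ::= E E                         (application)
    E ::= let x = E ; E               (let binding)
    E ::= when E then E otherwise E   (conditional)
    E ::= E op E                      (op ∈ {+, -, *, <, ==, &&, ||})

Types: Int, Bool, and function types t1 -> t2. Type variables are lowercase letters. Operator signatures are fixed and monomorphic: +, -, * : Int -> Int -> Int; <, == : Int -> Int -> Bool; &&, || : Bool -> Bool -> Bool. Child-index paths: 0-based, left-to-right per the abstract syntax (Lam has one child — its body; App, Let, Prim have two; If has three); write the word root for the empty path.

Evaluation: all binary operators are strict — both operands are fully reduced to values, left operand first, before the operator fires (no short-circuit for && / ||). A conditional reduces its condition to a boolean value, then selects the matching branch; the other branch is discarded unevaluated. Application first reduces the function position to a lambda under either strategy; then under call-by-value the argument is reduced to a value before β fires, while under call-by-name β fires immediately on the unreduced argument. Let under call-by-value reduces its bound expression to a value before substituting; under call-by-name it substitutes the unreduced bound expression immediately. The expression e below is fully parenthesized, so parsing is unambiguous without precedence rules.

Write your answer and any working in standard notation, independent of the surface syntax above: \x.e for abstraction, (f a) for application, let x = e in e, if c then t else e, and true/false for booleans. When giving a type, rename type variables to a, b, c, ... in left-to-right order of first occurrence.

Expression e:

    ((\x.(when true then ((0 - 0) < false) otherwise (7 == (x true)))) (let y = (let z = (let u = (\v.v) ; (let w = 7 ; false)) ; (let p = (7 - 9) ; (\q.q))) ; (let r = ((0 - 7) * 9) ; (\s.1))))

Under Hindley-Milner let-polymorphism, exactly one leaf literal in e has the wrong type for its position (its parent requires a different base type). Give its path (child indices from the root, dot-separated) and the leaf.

Trace:
  unify Bool ~ Bool
  unify Int ~ Int
  unify Int ~ Int
  unify Int ~ Int
  unify Bool ~ Int
  FAIL: mismatch Bool ~ Int

Answer: 0.0.1.1 : false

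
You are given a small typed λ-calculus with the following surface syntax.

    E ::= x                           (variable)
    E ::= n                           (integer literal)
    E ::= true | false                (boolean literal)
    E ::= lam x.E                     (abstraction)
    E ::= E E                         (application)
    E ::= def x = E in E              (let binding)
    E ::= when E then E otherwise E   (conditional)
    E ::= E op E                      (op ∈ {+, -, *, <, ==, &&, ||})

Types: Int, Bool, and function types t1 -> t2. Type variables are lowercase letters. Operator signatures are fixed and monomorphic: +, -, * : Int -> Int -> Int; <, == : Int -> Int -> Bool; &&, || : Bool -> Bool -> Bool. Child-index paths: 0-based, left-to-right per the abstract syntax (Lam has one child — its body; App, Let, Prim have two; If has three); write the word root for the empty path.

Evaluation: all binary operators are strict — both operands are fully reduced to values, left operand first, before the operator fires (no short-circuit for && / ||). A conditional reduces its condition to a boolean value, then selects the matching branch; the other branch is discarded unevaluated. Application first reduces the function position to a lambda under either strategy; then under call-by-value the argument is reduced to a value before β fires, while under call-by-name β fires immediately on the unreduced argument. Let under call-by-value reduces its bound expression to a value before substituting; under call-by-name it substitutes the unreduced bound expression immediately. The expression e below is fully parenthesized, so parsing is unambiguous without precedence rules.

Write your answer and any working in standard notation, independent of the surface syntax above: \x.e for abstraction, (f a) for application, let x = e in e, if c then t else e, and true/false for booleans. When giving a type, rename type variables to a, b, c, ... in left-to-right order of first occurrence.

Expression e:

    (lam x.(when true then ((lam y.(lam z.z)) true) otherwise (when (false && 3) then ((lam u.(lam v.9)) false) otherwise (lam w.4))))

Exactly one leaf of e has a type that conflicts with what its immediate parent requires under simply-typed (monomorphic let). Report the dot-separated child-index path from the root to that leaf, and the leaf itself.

Trace:
  unify Bool ~ Bool
z : c
\z._ : c -> c
\y._ : b -> c -> c
  unify b -> c -> c ~ Bool -> d
  unify b ~ Bool
  unify c -> c ~ d
_ _ : c -> c
  unify Bool ~ Bool
  unify Int ~ Bool
  FAIL: mismatch Int ~ Bool

Answer: 0.2.0.1 : 3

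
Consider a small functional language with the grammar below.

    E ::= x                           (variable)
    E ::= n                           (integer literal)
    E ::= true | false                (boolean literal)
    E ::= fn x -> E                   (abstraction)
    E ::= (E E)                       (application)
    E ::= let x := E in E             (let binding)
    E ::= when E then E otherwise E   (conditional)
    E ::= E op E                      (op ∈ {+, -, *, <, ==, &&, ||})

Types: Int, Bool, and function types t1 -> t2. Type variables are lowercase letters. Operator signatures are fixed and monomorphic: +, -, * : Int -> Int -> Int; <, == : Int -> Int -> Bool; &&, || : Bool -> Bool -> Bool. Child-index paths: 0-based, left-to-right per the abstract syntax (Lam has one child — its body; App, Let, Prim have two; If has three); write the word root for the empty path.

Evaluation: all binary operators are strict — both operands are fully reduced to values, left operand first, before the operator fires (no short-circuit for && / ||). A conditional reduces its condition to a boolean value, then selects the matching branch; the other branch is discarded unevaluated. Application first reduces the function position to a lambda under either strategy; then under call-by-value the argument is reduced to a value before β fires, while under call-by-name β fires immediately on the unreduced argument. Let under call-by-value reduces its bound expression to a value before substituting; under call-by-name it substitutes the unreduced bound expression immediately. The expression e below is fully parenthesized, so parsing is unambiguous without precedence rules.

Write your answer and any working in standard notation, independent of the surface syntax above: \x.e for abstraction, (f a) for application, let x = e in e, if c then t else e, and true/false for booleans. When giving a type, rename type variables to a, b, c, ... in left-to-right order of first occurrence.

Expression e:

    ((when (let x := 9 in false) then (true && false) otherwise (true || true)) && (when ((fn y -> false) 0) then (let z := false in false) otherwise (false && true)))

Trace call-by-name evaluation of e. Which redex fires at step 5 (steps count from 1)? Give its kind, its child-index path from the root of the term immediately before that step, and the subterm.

Derivation:
step 0: ((if (let x = 9 in false) then (true && false) else (true || true)) && (if ((\y.false) 0) then (let z = false in false) else (false && true)))
step 1: [let@0.0] ((if false then (true && false) else (true || true)) && (if ((\y.false) 0) then (let z = false in false) else (false && true)))
step 2: [if@0] ((true || true) && (if ((\y.false) 0) then (let z = false in false) else (false && true)))
step 3: [delta@0] (true && (if ((\y.false) 0) then (let z = false in false) else (false && true)))
step 4: [beta@1.0] (true && (if false then (let z = false in false) else (false && true)))
step 5: [if@1] (true && (false && true))

Answer: if at 1 : (if false then (let z = false in false) else (false && true))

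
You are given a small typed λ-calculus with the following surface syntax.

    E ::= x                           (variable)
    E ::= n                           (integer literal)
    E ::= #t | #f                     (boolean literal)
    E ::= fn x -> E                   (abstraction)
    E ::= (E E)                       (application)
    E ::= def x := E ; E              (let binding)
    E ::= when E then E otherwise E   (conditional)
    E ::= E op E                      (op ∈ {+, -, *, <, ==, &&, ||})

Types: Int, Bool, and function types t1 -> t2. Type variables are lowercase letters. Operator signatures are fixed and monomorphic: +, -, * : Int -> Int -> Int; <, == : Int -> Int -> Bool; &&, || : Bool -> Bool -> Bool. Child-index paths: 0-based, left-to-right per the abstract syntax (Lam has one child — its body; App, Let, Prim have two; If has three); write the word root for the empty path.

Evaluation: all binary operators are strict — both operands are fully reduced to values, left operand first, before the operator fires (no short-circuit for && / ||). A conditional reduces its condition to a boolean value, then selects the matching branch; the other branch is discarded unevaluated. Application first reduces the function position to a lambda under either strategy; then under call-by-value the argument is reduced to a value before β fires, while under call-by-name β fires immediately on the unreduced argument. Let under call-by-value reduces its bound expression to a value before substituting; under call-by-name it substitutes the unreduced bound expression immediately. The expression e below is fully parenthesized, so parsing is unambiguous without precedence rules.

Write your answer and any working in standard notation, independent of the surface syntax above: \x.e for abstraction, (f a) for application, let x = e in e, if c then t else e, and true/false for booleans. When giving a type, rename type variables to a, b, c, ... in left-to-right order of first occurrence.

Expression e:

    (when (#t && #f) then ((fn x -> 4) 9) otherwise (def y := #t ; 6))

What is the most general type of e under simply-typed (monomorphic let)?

Answer: Int

Derivation:
  unify Bool ~ Bool
  unify Bool ~ Bool
  unify Bool ~ Bool
\x._ : a -> Int
  unify a -> Int ~ Int -> b
  unify a ~ Int
  unify Int ~ b
_ _ : Int
let y : Bool
  unify Int ~ Int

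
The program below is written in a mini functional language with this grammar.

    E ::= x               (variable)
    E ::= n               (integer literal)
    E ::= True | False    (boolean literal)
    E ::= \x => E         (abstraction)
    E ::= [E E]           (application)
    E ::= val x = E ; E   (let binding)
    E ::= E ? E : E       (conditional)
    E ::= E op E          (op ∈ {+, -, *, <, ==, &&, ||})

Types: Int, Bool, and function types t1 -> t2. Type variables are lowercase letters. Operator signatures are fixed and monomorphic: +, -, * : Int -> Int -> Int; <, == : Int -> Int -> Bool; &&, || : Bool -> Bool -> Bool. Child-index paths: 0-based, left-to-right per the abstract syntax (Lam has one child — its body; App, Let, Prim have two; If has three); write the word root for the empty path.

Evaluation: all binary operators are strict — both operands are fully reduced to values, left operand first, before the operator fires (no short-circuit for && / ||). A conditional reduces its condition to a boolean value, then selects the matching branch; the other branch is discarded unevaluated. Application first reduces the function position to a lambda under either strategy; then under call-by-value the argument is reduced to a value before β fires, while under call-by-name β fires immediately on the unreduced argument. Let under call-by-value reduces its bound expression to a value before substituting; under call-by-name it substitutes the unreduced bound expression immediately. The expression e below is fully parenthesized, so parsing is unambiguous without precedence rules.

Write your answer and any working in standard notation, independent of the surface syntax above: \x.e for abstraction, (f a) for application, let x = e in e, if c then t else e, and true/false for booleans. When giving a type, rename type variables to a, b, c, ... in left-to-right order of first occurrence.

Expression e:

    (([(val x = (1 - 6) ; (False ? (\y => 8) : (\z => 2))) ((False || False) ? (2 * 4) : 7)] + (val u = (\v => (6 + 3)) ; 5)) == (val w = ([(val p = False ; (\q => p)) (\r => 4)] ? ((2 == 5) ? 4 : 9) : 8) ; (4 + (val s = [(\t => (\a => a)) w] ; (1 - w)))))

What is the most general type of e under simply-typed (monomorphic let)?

Working:
  unify Int ~ Int
  unify Int ~ Int
let x : Int
  unify Bool ~ Bool
\y._ : a -> Int
\z._ : b -> Int
  unify a -> Int ~ b -> Int
  unify a ~ b
  unify Int ~ Int
  unify Bool ~ Bool
  unify Bool ~ Bool
  unify Bool ~ Bool
  unify Int ~ Int
  unify Int ~ Int
  unify Int ~ Int
  unify b -> Int ~ Int -> c
  unify b ~ Int
  unify Int ~ c
_ _ : Int
  unify Int ~ Int
  unify Int ~ Int
  unify Int ~ Int
\v._ : d -> Int
let u : d -> Int
  unify Int ~ Int
  unify Int ~ Int
let p : Bool
p : Bool
\q._ : e -> Bool
\r._ : f -> Int
  unify e -> Bool ~ (f -> Int) -> g
  unify e ~ f -> Int
  unify Bool ~ g
_ _ : Bool
  unify Bool ~ Bool
  unify Int ~ Int
  unify Int ~ Int
  unify Bool ~ Bool
  unify Int ~ Int
  unify Int ~ Int
let w : Int
  unify Int ~ Int
a : i
\a._ : i -> i
\t._ : h -> i -> i
w : Int
  unify h -> i -> i ~ Int -> j
  unify h ~ Int
  unify i -> i ~ j
_ _ : i -> i
let s : i -> i
  unify Int ~ Int
w : Int
  unify Int ~ Int
  unify Int ~ Int
  unify Int ~ Int

Answer: Bool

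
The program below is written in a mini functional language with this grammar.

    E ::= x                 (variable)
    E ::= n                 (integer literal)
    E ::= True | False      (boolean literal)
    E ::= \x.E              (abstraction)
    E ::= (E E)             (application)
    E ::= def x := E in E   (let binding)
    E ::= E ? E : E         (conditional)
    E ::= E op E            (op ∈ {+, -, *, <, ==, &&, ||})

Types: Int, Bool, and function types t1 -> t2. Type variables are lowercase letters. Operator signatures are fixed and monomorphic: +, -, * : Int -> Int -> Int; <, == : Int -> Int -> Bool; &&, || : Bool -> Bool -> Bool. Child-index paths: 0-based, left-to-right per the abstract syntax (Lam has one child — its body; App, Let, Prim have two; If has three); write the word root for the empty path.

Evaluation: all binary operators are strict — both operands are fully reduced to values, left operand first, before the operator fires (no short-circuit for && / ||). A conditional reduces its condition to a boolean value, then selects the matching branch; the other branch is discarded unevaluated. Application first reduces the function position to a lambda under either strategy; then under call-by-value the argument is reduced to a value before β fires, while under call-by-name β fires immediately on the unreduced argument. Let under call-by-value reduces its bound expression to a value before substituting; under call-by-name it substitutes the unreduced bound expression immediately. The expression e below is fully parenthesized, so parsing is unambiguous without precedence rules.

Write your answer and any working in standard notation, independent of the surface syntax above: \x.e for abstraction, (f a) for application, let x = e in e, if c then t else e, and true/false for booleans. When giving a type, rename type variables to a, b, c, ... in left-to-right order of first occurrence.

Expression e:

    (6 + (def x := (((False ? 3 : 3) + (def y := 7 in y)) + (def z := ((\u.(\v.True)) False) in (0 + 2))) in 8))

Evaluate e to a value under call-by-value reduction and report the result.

Answer: 14

Derivation:
step 0: (6 + (let x = (((if false then 3 else 3) + (let y = 7 in y)) + (let z = ((\u.(\v.true)) false) in (0 + 2))) in 8))
step 1: [if@1.0.0.0] (6 + (let x = ((3 + (let y = 7 in y)) + (let z = ((\u.(\v.true)) false) in (0 + 2))) in 8))
step 2: [let@1.0.0.1] (6 + (let x = ((3 + 7) + (let z = ((\u.(\v.true)) false) in (0 + 2))) in 8))
step 3: [delta@1.0.0] (6 + (let x = (10 + (let z = ((\u.(\v.true)) false) in (0 + 2))) in 8))
step 4: [beta@1.0.1.0] (6 + (let x = (10 + (let z = (\v.true) in (0 + 2))) in 8))
step 5: [let@1.0.1] (6 + (let x = (10 + (0 + 2)) in 8))
step 6: [delta@1.0.1] (6 + (let x = (10 + 2) in 8))
step 7: [delta@1.0] (6 + (let x = 12 in 8))
step 8: [let@1] (6 + 8)
step 9: [delta@root] 14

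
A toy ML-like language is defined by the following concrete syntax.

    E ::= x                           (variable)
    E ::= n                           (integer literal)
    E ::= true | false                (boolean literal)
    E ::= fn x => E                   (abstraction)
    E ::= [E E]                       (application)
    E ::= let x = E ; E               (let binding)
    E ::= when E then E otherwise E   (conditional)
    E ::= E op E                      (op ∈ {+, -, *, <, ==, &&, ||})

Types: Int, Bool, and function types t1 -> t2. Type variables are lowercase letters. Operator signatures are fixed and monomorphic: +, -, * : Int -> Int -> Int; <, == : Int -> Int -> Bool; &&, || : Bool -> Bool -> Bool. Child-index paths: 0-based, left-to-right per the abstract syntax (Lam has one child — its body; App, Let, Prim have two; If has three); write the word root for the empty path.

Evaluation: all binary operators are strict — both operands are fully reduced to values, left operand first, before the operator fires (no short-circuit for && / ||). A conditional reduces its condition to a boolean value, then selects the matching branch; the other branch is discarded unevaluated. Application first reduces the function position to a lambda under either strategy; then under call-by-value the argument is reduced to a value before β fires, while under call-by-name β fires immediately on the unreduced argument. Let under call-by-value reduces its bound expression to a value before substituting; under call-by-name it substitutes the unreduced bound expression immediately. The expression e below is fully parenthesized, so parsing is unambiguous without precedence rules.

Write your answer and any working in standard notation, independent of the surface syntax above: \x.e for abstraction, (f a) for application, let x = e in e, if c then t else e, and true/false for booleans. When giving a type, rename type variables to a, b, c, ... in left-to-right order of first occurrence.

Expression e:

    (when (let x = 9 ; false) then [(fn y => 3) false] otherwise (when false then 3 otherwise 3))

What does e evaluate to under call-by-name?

Trace:
step 0: (if (let x = 9 in false) then ((\y.3) false) else (if false then 3 else 3))
step 1: [let@0] (if false then ((\y.3) false) else (if false then 3 else 3))
step 2: [if@root] (if false then 3 else 3)
step 3: [if@root] 3

Answer: 3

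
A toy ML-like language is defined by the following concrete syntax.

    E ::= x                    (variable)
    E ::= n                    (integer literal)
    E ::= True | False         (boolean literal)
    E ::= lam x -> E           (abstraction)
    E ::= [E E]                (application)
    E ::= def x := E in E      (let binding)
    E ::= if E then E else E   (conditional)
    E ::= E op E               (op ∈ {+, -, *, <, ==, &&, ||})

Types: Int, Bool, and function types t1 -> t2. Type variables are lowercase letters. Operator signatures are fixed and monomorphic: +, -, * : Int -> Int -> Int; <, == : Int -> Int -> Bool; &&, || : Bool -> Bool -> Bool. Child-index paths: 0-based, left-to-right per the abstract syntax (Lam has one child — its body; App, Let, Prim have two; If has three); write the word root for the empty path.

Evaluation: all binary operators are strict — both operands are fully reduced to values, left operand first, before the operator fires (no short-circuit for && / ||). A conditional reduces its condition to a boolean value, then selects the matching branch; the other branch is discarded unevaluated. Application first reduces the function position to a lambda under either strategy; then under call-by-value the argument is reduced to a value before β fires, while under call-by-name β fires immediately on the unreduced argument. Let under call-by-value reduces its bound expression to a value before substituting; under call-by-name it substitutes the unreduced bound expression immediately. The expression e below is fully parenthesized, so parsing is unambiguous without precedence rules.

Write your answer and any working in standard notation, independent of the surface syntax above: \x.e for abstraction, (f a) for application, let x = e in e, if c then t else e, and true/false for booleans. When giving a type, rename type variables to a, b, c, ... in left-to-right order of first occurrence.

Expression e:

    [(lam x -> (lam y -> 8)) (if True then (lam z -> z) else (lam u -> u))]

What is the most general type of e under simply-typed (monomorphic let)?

Answer: a -> Int

Derivation:
\y._ : b -> Int
\x._ : a -> b -> Int
  unify Bool ~ Bool
z : c
\z._ : c -> c
u : d
\u._ : d -> d
  unify c -> c ~ d -> d
  unify c ~ d
  unify d ~ d
  unify a -> b -> Int ~ (d -> d) -> e
  unify a ~ d -> d
  unify b -> Int ~ e
_ _ : b -> Int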